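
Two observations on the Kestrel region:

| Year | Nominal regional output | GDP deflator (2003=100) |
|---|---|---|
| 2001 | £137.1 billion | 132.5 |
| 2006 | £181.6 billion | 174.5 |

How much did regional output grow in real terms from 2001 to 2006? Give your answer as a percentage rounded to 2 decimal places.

Real regional output 2001 = 137.1 / 1.325 = 103.47.
Real regional output 2006 = 181.6 / 1.745 = 104.07.
Real growth = 104.07 / 103.47 − 1 = 0.0058.

0.58%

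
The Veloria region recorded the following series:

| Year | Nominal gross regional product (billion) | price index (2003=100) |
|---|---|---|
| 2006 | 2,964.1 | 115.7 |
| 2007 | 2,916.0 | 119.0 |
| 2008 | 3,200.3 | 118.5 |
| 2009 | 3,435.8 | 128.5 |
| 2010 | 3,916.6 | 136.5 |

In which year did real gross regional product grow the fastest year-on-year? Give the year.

2007: real = 2916.0/1.190 = 2450.42; growth vs 2006 (2561.88) = -4.35%.
2008: real = 3200.3/1.185 = 2700.68; growth vs 2007 (2450.42) = 10.21%.
2009: real = 3435.8/1.285 = 2673.77; growth vs 2008 (2700.68) = -1.00%.
2010: real = 3916.6/1.365 = 2869.30; growth vs 2009 (2673.77) = 7.31%.

2008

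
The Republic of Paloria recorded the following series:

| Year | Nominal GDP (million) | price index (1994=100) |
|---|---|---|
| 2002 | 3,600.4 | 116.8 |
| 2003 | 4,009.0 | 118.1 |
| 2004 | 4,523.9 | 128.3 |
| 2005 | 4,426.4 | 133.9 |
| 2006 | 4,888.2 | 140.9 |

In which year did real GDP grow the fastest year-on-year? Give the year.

2003: real = 4009.0/1.181 = 3394.58; growth vs 2002 (3082.53) = 10.12%.
2004: real = 4523.9/1.283 = 3526.03; growth vs 2003 (3394.58) = 3.87%.
2005: real = 4426.4/1.339 = 3305.75; growth vs 2004 (3526.03) = -6.25%.
2006: real = 4888.2/1.409 = 3469.27; growth vs 2005 (3305.75) = 4.95%.

2003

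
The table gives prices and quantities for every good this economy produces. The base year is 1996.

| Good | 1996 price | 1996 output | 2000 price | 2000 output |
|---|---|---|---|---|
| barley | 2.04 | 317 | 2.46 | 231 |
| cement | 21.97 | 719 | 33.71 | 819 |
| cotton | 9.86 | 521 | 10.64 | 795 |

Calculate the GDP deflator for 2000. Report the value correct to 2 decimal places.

Nominal GDP 2000 = 2.46·231 + 33.71·819 + 10.64·795 = 36635.55.
Real GDP 2000 (at 1996 prices) = 2.04·231 + 21.97·819 + 9.86·795 = 26303.37.
Deflator = Nominal/Real × 100 = 36635.55/26303.37 × 100 = 139.281.

139.28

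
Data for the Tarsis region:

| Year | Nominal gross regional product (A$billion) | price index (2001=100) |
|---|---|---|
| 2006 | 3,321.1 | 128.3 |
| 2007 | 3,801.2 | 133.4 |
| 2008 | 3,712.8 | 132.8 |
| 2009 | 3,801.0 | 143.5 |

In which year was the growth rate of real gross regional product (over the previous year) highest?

2007

2007: real = 3801.2/1.334 = 2849.48; growth vs 2006 (2588.54) = 10.08%.
2008: real = 3712.8/1.328 = 2795.78; growth vs 2007 (2849.48) = -1.88%.
2009: real = 3801.0/1.435 = 2648.78; growth vs 2008 (2795.78) = -5.26%.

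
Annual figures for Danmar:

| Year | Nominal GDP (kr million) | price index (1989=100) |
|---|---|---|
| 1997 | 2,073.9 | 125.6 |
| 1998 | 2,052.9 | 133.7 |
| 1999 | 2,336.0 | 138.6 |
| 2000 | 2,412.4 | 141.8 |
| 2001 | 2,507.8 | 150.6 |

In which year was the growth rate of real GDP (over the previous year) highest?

1998: real = 2052.9/1.337 = 1535.45; growth vs 1997 (1651.19) = -7.01%.
1999: real = 2336.0/1.386 = 1685.43; growth vs 1998 (1535.45) = 9.77%.
2000: real = 2412.4/1.418 = 1701.27; growth vs 1999 (1685.43) = 0.94%.
2001: real = 2507.8/1.506 = 1665.21; growth vs 2000 (1701.27) = -2.12%.

1999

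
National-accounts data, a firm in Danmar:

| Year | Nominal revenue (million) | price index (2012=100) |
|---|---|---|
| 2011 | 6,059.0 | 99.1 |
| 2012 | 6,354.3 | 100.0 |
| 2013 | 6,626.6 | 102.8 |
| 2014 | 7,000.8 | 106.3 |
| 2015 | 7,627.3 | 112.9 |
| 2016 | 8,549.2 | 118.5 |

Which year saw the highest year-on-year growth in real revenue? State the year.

2012: real = 6354.3/1.000 = 6354.30; growth vs 2011 (6114.03) = 3.93%.
2013: real = 6626.6/1.028 = 6446.11; growth vs 2012 (6354.30) = 1.44%.
2014: real = 7000.8/1.063 = 6585.89; growth vs 2013 (6446.11) = 2.17%.
2015: real = 7627.3/1.129 = 6755.80; growth vs 2014 (6585.89) = 2.58%.
2016: real = 8549.2/1.185 = 7214.51; growth vs 2015 (6755.80) = 6.79%.

2016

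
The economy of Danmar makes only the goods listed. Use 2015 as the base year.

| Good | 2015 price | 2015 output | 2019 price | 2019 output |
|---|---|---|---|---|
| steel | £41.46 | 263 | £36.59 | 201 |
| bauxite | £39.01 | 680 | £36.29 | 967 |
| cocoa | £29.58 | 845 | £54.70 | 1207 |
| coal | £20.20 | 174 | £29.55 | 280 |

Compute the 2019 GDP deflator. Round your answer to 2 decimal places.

Nominal GDP 2019 = 36.59·201 + 36.29·967 + 54.70·1207 + 29.55·280 = 116743.92.
Real GDP 2019 (at 2015 prices) = 41.46·201 + 39.01·967 + 29.58·1207 + 20.20·280 = 87415.19.
Deflator = Nominal/Real × 100 = 116743.92/87415.19 × 100 = 133.551.

133.55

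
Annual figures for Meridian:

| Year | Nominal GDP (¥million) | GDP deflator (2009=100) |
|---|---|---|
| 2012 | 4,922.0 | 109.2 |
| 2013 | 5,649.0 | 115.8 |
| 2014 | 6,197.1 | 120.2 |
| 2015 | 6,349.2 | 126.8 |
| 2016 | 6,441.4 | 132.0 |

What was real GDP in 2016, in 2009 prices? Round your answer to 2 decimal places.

¥4,879.85 million

Real GDP 2016 = 6441.4 / 1.320 = 4879.85.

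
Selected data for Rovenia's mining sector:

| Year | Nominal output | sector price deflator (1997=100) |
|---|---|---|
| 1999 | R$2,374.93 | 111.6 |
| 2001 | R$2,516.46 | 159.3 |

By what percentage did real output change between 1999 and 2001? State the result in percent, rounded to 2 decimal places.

-25.77%

Deflate each year: 1999 → 2374.93/1.116 = 2128.07; 2001 → 2516.46/1.593 = 1579.70.
So real output changed by 1579.70/2128.07 − 1 = -0.2577, i.e. -25.77%.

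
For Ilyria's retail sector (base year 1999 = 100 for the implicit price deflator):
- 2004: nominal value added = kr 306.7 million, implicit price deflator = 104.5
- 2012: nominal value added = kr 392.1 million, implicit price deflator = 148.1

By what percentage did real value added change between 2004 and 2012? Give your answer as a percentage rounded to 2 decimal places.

-9.79%

Real value added 2004 = 306.7 / 1.045 = 293.49.
Real value added 2012 = 392.1 / 1.481 = 264.75.
Real growth = 264.75 / 293.49 − 1 = -0.0979.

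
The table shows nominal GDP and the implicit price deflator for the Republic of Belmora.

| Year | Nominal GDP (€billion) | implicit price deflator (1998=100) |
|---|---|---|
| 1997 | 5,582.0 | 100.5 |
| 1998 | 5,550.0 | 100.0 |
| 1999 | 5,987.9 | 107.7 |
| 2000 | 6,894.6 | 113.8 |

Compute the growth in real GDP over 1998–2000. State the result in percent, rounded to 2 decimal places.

9.16%

Real GDP 1998 = 5550.0/1.000 = 5550.00.
Real GDP 2000 = 6894.6/1.138 = 6058.52.
Change = 6058.52/5550.00 − 1 = 0.0916.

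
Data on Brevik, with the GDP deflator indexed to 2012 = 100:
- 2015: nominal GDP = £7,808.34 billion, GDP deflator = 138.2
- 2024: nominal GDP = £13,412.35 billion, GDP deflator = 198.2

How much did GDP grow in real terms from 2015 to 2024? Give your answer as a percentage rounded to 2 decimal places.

19.77%

Real GDP 2015 = 7808.34 / 1.382 = 5650.03.
Real GDP 2024 = 13412.35 / 1.982 = 6767.08.
Real growth = 6767.08 / 5650.03 − 1 = 0.1977.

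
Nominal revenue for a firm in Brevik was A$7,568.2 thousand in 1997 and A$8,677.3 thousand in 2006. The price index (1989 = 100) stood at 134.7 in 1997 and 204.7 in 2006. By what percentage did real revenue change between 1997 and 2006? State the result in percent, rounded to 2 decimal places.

Deflate each year: 1997 → 7568.2/1.347 = 5618.56; 2006 → 8677.3/2.047 = 4239.03.
So real revenue changed by 4239.03/5618.56 − 1 = -0.2455, i.e. -24.55%.

-24.55%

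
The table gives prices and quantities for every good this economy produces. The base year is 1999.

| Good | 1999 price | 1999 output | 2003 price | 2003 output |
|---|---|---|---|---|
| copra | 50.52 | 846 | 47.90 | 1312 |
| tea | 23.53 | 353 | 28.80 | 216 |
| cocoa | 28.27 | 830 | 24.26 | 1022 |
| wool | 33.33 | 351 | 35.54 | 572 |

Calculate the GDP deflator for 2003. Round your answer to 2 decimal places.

95.70

Nominal GDP 2003 = 47.90·1312 + 28.80·216 + 24.26·1022 + 35.54·572 = 114188.20.
Real GDP 2003 (at 1999 prices) = 50.52·1312 + 23.53·216 + 28.27·1022 + 33.33·572 = 119321.42.
Deflator = Nominal/Real × 100 = 114188.20/119321.42 × 100 = 95.698.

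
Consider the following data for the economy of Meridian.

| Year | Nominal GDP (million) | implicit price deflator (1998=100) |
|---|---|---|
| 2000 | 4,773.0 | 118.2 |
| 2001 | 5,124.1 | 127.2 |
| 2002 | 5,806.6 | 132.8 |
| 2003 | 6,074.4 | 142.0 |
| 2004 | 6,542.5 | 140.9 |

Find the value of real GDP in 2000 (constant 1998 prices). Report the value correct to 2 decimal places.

4,038.07 million

Real GDP 2000 = 4773.0 / 1.182 = 4038.07.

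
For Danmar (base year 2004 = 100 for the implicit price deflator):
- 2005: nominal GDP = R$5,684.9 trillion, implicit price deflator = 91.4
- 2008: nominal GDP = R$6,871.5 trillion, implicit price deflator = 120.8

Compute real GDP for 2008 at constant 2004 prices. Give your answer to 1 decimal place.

Real GDP = Nominal / (implicit price deflator/100) = 6871.5 / 1.208 = 5688.33.

R$5,688.3 trillion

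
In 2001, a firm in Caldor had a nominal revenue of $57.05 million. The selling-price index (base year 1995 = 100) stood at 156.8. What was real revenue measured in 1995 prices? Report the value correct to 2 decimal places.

$36.38 million

Real revenue = Nominal / (selling-price index/100) = 57.05 / 1.568 = 36.38.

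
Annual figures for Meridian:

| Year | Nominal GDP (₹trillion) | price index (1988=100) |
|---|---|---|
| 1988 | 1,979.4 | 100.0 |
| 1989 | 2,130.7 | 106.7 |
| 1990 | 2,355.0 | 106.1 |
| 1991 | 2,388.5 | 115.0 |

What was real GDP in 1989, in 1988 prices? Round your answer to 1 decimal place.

Real GDP 1989 = 2130.7 / 1.067 = 1996.91.

₹1,996.9 trillion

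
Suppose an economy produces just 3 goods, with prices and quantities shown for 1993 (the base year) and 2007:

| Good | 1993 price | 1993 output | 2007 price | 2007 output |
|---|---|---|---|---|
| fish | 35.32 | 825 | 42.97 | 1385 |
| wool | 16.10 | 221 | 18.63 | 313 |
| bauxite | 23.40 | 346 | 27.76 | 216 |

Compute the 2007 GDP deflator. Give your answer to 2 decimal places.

120.89

Nominal GDP 2007 = 42.97·1385 + 18.63·313 + 27.76·216 = 71340.80.
Real GDP 2007 (at 1993 prices) = 35.32·1385 + 16.10·313 + 23.40·216 = 59011.90.
Deflator = Nominal/Real × 100 = 71340.80/59011.90 × 100 = 120.892.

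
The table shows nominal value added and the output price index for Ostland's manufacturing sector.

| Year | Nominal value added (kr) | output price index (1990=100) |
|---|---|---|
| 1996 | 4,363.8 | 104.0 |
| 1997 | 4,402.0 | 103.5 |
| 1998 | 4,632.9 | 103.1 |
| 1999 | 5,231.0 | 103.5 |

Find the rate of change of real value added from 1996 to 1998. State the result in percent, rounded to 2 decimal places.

Real value added 1996 = 4363.8/1.040 = 4195.96.
Real value added 1998 = 4632.9/1.031 = 4493.60.
Change = 4493.60/4195.96 − 1 = 0.0709.

7.09%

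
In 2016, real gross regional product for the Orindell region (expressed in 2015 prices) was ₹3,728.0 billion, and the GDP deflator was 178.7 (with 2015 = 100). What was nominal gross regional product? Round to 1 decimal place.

₹6,661.9 billion

Nominal gross regional product = Real × (GDP deflator/100) = 3728.0 × 1.787 = 6661.94.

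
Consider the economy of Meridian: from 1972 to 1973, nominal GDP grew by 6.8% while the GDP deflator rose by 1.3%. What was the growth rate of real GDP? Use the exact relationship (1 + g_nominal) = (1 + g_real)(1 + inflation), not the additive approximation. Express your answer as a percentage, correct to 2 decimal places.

(1 + g_nom) = (1 + g_real)(1 + π), so g_real = 1.0680 / 1.0130 − 1 = 0.05429.

5.43%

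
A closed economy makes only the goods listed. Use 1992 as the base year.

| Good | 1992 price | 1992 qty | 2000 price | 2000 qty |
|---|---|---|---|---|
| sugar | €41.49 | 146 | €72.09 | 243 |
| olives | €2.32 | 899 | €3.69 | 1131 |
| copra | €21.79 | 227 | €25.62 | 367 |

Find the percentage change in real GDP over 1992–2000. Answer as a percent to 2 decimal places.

Real GDP 1992 = Nominal GDP 1992 = 41.49·146 + 2.32·899 + 21.79·227 = 13089.55.
Real GDP 2000 (at 1992 prices) = 41.49·243 + 2.32·1131 + 21.79·367 = 20702.92.
Real growth = 20702.92/13089.55 − 1 = 0.5816.

58.16%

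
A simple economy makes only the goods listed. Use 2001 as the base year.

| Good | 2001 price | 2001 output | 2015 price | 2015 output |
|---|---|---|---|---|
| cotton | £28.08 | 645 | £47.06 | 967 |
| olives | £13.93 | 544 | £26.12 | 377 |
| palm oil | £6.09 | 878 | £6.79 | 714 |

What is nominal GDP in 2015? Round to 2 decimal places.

Nominal GDP 2015 = Σ (p_2015 × q_2015) = 47.06·967 + 26.12·377 + 6.79·714 = 60202.32.

£60202.32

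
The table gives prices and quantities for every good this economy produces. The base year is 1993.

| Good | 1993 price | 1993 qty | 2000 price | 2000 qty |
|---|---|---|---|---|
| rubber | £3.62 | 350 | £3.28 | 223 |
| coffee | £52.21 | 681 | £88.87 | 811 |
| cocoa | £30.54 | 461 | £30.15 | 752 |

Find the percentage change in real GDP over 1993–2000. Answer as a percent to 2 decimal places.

29.89%

Real GDP 1993 = Nominal GDP 1993 = 3.62·350 + 52.21·681 + 30.54·461 = 50900.95.
Real GDP 2000 (at 1993 prices) = 3.62·223 + 52.21·811 + 30.54·752 = 66115.65.
Real growth = 66115.65/50900.95 − 1 = 0.2989.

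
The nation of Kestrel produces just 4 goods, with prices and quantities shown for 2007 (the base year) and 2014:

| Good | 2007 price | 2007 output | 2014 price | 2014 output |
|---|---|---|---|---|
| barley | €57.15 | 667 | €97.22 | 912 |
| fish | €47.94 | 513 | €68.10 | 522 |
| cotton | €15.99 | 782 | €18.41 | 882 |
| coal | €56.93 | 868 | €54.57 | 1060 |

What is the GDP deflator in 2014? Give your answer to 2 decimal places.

Nominal GDP 2014 = 97.22·912 + 68.10·522 + 18.41·882 + 54.57·1060 = 198294.66.
Real GDP 2014 (at 2007 prices) = 57.15·912 + 47.94·522 + 15.99·882 + 56.93·1060 = 151594.46.
Deflator = Nominal/Real × 100 = 198294.66/151594.46 × 100 = 130.806.

130.81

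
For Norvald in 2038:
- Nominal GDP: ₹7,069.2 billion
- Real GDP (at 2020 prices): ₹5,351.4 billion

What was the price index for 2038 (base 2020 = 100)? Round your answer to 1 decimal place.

132.1

price index = (Nominal / Real) × 100 = 7069.2 / 5351.4 × 100 = 132.10.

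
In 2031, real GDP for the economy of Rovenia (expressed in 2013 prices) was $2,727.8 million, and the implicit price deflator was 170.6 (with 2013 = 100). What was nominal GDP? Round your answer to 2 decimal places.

Nominal GDP = Real × (implicit price deflator/100) = 2727.8 × 1.706 = 4653.63.

$4,653.63 million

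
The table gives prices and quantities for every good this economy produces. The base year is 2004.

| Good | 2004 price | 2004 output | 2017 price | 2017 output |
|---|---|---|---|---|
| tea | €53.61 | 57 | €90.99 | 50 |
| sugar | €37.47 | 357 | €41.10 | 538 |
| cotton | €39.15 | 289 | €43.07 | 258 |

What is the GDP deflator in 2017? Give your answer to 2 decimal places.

Nominal GDP 2017 = 90.99·50 + 41.10·538 + 43.07·258 = 37773.36.
Real GDP 2017 (at 2004 prices) = 53.61·50 + 37.47·538 + 39.15·258 = 32940.06.
Deflator = Nominal/Real × 100 = 37773.36/32940.06 × 100 = 114.673.

114.67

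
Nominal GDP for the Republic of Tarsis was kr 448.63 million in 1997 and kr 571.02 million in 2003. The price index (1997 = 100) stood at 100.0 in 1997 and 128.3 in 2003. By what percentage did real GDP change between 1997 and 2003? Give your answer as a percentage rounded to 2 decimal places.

Real GDP 1997 = 448.63 / 1.000 = 448.63.
Real GDP 2003 = 571.02 / 1.283 = 445.07.
Real growth = 445.07 / 448.63 − 1 = -0.0079.

-0.79%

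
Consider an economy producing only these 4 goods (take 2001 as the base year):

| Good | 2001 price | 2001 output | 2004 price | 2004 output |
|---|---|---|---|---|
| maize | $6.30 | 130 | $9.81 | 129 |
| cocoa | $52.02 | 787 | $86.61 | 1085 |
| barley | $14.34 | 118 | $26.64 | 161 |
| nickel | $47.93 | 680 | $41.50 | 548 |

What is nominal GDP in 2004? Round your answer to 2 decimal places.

Nominal GDP 2004 = Σ (p_2004 × q_2004) = 9.81·129 + 86.61·1085 + 26.64·161 + 41.50·548 = 122268.38.

$122268.38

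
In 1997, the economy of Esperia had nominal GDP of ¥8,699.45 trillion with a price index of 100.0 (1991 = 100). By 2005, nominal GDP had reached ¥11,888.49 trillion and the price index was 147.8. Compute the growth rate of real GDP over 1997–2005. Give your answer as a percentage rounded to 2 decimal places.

-7.54%

Real GDP 1997 = 8699.45 / 1.000 = 8699.45.
Real GDP 2005 = 11888.49 / 1.478 = 8043.63.
Real growth = 8043.63 / 8699.45 − 1 = -0.0754.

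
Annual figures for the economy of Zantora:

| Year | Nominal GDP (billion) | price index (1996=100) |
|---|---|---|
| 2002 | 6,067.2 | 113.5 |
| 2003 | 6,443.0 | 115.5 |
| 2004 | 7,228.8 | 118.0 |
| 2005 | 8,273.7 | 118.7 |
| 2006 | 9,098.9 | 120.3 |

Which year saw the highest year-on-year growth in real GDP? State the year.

2003: real = 6443.0/1.155 = 5578.35; growth vs 2002 (5345.55) = 4.36%.
2004: real = 7228.8/1.180 = 6126.10; growth vs 2003 (5578.35) = 9.82%.
2005: real = 8273.7/1.187 = 6970.26; growth vs 2004 (6126.10) = 13.78%.
2006: real = 9098.9/1.203 = 7563.51; growth vs 2005 (6970.26) = 8.51%.

2005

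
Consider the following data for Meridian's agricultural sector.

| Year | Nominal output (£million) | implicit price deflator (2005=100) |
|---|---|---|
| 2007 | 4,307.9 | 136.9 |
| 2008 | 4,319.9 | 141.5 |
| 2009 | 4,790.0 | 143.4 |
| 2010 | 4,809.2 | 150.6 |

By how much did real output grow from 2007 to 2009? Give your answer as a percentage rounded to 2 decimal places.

6.15%

Real output 2007 = 4307.9/1.369 = 3146.75.
Real output 2009 = 4790.0/1.434 = 3340.31.
Change = 3340.31/3146.75 − 1 = 0.0615.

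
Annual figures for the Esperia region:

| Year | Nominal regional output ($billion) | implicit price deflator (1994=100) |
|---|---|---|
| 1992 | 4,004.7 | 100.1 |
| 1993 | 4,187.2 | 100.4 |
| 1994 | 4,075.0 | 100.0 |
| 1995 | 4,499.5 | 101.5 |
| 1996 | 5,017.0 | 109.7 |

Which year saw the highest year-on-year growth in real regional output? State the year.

1995

1993: real = 4187.2/1.004 = 4170.52; growth vs 1992 (4000.70) = 4.24%.
1994: real = 4075.0/1.000 = 4075.00; growth vs 1993 (4170.52) = -2.29%.
1995: real = 4499.5/1.015 = 4433.00; growth vs 1994 (4075.00) = 8.79%.
1996: real = 5017.0/1.097 = 4573.38; growth vs 1995 (4433.00) = 3.17%.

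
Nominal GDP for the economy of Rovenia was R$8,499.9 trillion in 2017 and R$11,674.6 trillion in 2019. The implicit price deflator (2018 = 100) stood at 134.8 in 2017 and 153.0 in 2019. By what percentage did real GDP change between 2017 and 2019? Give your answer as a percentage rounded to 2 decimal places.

21.01%

Real GDP 2017 = 8499.9 / 1.348 = 6305.56.
Real GDP 2019 = 11674.6 / 1.530 = 7630.46.
Real growth = 7630.46 / 6305.56 − 1 = 0.2101.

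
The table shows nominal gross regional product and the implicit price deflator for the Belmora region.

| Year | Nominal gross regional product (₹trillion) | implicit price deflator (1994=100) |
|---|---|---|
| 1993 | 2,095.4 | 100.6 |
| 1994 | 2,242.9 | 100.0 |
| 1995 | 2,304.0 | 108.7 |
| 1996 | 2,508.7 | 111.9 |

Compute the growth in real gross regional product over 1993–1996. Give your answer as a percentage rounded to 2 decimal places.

Real gross regional product 1993 = 2095.4/1.006 = 2082.90.
Real gross regional product 1996 = 2508.7/1.119 = 2241.91.
Change = 2241.91/2082.90 − 1 = 0.0763.

7.63%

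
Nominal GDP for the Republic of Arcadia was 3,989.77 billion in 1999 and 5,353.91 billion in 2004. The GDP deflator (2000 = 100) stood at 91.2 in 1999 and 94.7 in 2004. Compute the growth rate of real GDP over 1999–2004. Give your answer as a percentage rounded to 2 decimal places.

29.23%

Real GDP 1999 = 3989.77 / 0.912 = 4374.75.
Real GDP 2004 = 5353.91 / 0.947 = 5653.55.
Real growth = 5653.55 / 4374.75 − 1 = 0.2923.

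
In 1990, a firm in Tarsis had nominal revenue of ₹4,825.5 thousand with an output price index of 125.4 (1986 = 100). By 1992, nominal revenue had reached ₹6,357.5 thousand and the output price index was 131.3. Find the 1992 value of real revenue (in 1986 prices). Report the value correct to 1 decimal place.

Real revenue = Nominal / (output price index/100) = 6357.5 / 1.313 = 4841.96.

₹4,842.0 thousand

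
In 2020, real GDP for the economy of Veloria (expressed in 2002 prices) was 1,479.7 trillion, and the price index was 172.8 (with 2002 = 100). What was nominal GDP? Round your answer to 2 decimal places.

2,556.92 trillion

Nominal GDP = Real × (price index/100) = 1479.7 × 1.728 = 2556.92.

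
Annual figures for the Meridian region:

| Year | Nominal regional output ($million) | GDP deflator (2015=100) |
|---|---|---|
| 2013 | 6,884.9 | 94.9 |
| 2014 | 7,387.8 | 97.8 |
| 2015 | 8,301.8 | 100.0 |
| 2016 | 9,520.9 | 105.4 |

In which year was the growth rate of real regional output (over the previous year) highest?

2015

2014: real = 7387.8/0.978 = 7553.99; growth vs 2013 (7254.90) = 4.12%.
2015: real = 8301.8/1.000 = 8301.80; growth vs 2014 (7553.99) = 9.90%.
2016: real = 9520.9/1.054 = 9033.11; growth vs 2015 (8301.80) = 8.81%.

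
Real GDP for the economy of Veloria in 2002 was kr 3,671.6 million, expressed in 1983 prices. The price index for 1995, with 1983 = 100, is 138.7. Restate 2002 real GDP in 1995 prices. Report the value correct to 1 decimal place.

Real GDP in 1995 prices = Real GDP in 1983 prices × (P_1995/P_1983) = 3671.6 × 1.387 = 5092.51.

kr 5,092.5 million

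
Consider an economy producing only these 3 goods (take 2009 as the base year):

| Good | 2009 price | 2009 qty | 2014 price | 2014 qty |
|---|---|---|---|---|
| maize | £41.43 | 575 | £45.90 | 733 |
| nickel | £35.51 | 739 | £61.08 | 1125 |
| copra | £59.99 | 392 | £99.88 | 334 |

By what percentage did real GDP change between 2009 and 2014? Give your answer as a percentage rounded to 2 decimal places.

Real GDP 2009 = Nominal GDP 2009 = 41.43·575 + 35.51·739 + 59.99·392 = 73580.22.
Real GDP 2014 (at 2009 prices) = 41.43·733 + 35.51·1125 + 59.99·334 = 90353.60.
Real growth = 90353.60/73580.22 − 1 = 0.2280.

22.80%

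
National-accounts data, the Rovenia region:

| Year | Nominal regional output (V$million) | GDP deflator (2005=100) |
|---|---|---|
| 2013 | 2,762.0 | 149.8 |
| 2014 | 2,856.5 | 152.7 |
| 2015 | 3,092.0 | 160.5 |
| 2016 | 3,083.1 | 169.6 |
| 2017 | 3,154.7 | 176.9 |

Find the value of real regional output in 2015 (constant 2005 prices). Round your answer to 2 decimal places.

V$1,926.48 million

Real regional output 2015 = 3092.0 / 1.605 = 1926.48.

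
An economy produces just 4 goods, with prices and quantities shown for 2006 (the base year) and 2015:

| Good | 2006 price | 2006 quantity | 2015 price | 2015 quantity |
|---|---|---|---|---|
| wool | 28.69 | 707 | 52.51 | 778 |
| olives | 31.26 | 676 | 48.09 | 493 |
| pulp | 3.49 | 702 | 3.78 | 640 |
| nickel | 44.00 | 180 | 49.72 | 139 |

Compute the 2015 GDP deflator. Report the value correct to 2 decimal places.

Nominal GDP 2015 = 52.51·778 + 48.09·493 + 3.78·640 + 49.72·139 = 73891.43.
Real GDP 2015 (at 2006 prices) = 28.69·778 + 31.26·493 + 3.49·640 + 44.00·139 = 46081.60.
Deflator = Nominal/Real × 100 = 73891.43/46081.60 × 100 = 160.349.

160.35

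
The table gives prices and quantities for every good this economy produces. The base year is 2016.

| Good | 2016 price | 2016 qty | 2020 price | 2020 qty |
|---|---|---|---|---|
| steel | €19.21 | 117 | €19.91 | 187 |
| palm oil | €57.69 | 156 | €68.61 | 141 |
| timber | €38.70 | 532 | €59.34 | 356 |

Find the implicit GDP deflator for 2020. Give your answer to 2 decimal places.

135.36

Nominal GDP 2020 = 19.91·187 + 68.61·141 + 59.34·356 = 34522.22.
Real GDP 2020 (at 2016 prices) = 19.21·187 + 57.69·141 + 38.70·356 = 25503.76.
Deflator = Nominal/Real × 100 = 34522.22/25503.76 × 100 = 135.361.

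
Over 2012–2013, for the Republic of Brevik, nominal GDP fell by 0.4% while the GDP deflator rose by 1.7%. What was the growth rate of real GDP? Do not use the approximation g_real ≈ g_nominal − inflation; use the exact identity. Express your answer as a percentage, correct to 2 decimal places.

-2.06%

(1 + g_nom) = (1 + g_real)(1 + π), so g_real = 0.9960 / 1.0170 − 1 = -0.02065.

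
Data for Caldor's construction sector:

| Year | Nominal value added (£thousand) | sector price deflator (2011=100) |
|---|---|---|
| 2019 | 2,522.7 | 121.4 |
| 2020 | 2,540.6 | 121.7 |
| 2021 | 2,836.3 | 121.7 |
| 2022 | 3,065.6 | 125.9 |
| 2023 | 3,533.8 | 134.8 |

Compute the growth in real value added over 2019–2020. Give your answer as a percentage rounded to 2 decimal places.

Real value added 2019 = 2522.7/1.214 = 2078.01.
Real value added 2020 = 2540.6/1.217 = 2087.59.
Change = 2087.59/2078.01 − 1 = 0.0046.

0.46%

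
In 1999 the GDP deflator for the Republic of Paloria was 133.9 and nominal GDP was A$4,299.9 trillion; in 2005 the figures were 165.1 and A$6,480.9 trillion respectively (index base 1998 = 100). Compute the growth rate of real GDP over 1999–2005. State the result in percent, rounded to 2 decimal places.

22.24%

Real GDP 1999 = 4299.9 / 1.339 = 3211.28.
Real GDP 2005 = 6480.9 / 1.651 = 3925.44.
Real growth = 3925.44 / 3211.28 − 1 = 0.2224.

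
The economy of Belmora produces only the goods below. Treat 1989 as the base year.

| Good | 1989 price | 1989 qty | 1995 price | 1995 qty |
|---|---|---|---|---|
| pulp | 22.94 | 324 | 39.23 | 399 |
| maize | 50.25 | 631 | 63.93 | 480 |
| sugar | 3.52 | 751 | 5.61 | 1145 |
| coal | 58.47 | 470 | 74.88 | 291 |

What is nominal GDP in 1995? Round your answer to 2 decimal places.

Nominal GDP 1995 = Σ (p_1995 × q_1995) = 39.23·399 + 63.93·480 + 5.61·1145 + 74.88·291 = 74552.70.

74552.70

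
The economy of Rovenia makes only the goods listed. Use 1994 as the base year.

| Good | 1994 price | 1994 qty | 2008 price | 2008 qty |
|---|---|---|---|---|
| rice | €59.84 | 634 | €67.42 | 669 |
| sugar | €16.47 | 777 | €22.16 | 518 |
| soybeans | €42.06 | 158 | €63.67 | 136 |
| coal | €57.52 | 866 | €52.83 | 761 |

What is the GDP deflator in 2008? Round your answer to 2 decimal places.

Nominal GDP 2008 = 67.42·669 + 22.16·518 + 63.67·136 + 52.83·761 = 105445.61.
Real GDP 2008 (at 1994 prices) = 59.84·669 + 16.47·518 + 42.06·136 + 57.52·761 = 98057.30.
Deflator = Nominal/Real × 100 = 105445.61/98057.30 × 100 = 107.535.

107.53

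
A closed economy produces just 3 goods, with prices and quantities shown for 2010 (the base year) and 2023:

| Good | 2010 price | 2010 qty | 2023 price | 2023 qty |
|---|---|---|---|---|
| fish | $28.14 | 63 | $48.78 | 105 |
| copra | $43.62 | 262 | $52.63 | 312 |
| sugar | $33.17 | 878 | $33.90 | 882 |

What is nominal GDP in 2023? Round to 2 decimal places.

$51442.26

Nominal GDP 2023 = Σ (p_2023 × q_2023) = 48.78·105 + 52.63·312 + 33.90·882 = 51442.26.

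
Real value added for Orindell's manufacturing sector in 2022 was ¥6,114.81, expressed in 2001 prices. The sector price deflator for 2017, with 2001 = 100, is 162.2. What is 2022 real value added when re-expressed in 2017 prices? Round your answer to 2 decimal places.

¥9,918.22

Real value added in 2017 prices = Real value added in 2001 prices × (P_2017/P_2001) = 6114.81 × 1.622 = 9918.22.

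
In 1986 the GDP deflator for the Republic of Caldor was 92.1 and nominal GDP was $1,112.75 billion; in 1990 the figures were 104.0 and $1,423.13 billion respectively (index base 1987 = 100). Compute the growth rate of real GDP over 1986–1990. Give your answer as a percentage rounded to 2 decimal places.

Deflate each year: 1986 → 1112.75/0.921 = 1208.20; 1990 → 1423.13/1.040 = 1368.39.
So real GDP changed by 1368.39/1208.20 − 1 = 0.1326, i.e. 13.26%.

13.26%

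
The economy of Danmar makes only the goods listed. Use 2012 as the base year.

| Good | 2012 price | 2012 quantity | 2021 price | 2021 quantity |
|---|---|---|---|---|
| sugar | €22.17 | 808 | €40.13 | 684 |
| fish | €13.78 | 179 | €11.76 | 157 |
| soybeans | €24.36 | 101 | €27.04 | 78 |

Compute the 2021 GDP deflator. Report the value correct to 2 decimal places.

Nominal GDP 2021 = 40.13·684 + 11.76·157 + 27.04·78 = 31404.36.
Real GDP 2021 (at 2012 prices) = 22.17·684 + 13.78·157 + 24.36·78 = 19227.82.
Deflator = Nominal/Real × 100 = 31404.36/19227.82 × 100 = 163.328.

163.33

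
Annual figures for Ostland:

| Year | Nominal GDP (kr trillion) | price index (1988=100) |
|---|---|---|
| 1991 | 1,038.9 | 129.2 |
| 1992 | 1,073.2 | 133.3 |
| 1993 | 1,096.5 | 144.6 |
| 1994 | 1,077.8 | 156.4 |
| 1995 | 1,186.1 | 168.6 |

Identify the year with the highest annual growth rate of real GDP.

1992: real = 1073.2/1.333 = 805.10; growth vs 1991 (804.10) = 0.12%.
1993: real = 1096.5/1.446 = 758.30; growth vs 1992 (805.10) = -5.81%.
1994: real = 1077.8/1.564 = 689.13; growth vs 1993 (758.30) = -9.12%.
1995: real = 1186.1/1.686 = 703.50; growth vs 1994 (689.13) = 2.09%.

1995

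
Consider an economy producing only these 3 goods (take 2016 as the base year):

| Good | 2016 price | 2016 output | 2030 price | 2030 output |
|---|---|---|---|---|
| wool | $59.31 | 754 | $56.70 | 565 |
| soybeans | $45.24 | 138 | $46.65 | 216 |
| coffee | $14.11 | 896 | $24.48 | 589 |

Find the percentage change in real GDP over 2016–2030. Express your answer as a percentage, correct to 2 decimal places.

-18.89%

Real GDP 2016 = Nominal GDP 2016 = 59.31·754 + 45.24·138 + 14.11·896 = 63605.42.
Real GDP 2030 (at 2016 prices) = 59.31·565 + 45.24·216 + 14.11·589 = 51592.78.
Real growth = 51592.78/63605.42 − 1 = -0.1889.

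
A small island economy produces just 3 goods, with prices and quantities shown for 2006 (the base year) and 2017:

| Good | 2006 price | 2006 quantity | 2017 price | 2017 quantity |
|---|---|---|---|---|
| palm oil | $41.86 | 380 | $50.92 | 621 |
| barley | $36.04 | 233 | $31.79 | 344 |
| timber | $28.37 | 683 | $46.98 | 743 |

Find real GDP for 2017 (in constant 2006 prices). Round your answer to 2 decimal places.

$59471.73

Real GDP 2017 = Σ (p_2006 × q_2017) = 41.86·621 + 36.04·344 + 28.37·743 = 59471.73.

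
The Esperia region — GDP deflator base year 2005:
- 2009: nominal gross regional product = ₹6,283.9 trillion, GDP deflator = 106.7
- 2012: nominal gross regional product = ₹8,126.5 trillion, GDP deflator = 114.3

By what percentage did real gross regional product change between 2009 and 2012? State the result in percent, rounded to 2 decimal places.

Deflate each year: 2009 → 6283.9/1.067 = 5889.32; 2012 → 8126.5/1.143 = 7109.80.
So real gross regional product changed by 7109.80/5889.32 − 1 = 0.2072, i.e. 20.72%.

20.72%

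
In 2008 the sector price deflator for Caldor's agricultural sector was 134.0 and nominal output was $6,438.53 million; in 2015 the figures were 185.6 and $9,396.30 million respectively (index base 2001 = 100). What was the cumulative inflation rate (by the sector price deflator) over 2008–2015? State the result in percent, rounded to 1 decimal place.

Price-level change = 185.6 / 134.0 − 1 = 0.3851.

38.5%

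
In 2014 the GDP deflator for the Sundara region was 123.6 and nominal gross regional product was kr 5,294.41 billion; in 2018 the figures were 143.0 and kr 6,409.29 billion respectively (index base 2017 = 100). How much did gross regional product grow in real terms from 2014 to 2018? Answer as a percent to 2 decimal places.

4.63%

Real gross regional product 2014 = 5294.41 / 1.236 = 4283.50.
Real gross regional product 2018 = 6409.29 / 1.430 = 4482.02.
Real growth = 4482.02 / 4283.50 − 1 = 0.0463.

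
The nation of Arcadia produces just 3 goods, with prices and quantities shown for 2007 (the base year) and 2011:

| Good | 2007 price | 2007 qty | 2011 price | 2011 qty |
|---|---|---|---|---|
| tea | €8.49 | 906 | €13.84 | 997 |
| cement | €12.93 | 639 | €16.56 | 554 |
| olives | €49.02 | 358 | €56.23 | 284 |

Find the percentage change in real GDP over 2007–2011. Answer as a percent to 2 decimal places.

Real GDP 2007 = Nominal GDP 2007 = 8.49·906 + 12.93·639 + 49.02·358 = 33503.37.
Real GDP 2011 (at 2007 prices) = 8.49·997 + 12.93·554 + 49.02·284 = 29549.43.
Real growth = 29549.43/33503.37 − 1 = -0.1180.

-11.80%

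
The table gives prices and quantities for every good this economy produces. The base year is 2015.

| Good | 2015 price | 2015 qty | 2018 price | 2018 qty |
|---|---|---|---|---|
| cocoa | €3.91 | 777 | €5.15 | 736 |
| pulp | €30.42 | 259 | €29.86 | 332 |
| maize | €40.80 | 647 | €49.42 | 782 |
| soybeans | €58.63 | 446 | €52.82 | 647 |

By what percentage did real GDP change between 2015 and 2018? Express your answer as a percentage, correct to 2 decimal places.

Real GDP 2015 = Nominal GDP 2015 = 3.91·777 + 30.42·259 + 40.80·647 + 58.63·446 = 63463.43.
Real GDP 2018 (at 2015 prices) = 3.91·736 + 30.42·332 + 40.80·782 + 58.63·647 = 82816.41.
Real growth = 82816.41/63463.43 − 1 = 0.3049.

30.49%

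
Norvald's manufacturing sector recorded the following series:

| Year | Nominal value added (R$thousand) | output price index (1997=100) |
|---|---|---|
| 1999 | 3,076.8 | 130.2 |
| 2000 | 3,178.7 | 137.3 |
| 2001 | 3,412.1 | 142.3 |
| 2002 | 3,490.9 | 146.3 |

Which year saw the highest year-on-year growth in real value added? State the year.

2000: real = 3178.7/1.373 = 2315.15; growth vs 1999 (2363.13) = -2.03%.
2001: real = 3412.1/1.423 = 2397.82; growth vs 2000 (2315.15) = 3.57%.
2002: real = 3490.9/1.463 = 2386.12; growth vs 2001 (2397.82) = -0.49%.

2001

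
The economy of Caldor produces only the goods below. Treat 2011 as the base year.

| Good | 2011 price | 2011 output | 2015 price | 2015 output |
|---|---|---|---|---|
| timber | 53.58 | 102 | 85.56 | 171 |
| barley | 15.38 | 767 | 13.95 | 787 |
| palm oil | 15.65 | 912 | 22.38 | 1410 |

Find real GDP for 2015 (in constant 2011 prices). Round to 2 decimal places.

43332.74

Real GDP 2015 = Σ (p_2011 × q_2015) = 53.58·171 + 15.38·787 + 15.65·1410 = 43332.74.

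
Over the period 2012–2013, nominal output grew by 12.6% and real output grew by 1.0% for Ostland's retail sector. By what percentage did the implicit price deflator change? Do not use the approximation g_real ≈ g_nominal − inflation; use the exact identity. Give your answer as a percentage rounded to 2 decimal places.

11.49%

(1 + g_nom) = (1 + g_real)(1 + π), so π = 1.1260 / 1.0100 − 1 = 0.11485.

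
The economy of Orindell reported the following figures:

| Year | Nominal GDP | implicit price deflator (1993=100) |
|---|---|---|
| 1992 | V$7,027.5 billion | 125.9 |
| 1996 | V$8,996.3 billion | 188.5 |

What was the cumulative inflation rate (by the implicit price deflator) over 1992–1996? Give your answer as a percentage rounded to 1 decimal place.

49.7%

Price-level change = 188.5 / 125.9 − 1 = 0.4972.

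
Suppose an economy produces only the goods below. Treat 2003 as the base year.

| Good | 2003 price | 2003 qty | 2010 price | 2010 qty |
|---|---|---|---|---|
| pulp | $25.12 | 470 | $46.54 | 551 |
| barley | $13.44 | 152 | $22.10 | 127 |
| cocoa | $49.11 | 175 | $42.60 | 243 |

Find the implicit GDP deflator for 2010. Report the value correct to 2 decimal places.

Nominal GDP 2010 = 46.54·551 + 22.10·127 + 42.60·243 = 38802.04.
Real GDP 2010 (at 2003 prices) = 25.12·551 + 13.44·127 + 49.11·243 = 27481.73.
Deflator = Nominal/Real × 100 = 38802.04/27481.73 × 100 = 141.192.

141.19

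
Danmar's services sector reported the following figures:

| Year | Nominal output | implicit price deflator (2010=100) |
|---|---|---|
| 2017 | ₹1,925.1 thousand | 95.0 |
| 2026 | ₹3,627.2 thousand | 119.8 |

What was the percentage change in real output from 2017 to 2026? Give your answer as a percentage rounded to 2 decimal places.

Real output 2017 = 1925.1 / 0.950 = 2026.42.
Real output 2026 = 3627.2 / 1.198 = 3027.71.
Real growth = 3027.71 / 2026.42 − 1 = 0.4941.

49.41%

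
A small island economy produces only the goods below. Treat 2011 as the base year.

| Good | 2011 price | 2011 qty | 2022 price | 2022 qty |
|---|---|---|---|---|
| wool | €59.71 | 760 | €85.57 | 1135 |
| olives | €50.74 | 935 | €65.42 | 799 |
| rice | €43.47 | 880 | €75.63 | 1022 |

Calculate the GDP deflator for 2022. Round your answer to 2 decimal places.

Nominal GDP 2022 = 85.57·1135 + 65.42·799 + 75.63·1022 = 226686.39.
Real GDP 2022 (at 2011 prices) = 59.71·1135 + 50.74·799 + 43.47·1022 = 152738.45.
Deflator = Nominal/Real × 100 = 226686.39/152738.45 × 100 = 148.415.

148.41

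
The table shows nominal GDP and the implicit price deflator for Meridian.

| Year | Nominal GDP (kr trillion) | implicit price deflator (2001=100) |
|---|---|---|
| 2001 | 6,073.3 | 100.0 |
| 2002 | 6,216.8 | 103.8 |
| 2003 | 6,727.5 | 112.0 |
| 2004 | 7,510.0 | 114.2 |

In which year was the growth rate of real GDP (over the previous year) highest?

2002: real = 6216.8/1.038 = 5989.21; growth vs 2001 (6073.30) = -1.38%.
2003: real = 6727.5/1.120 = 6006.70; growth vs 2002 (5989.21) = 0.29%.
2004: real = 7510.0/1.142 = 6576.18; growth vs 2003 (6006.70) = 9.48%.

2004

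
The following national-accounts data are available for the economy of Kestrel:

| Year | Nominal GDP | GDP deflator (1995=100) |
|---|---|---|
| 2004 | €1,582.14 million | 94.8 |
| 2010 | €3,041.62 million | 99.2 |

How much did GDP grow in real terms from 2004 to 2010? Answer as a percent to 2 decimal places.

Deflate each year: 2004 → 1582.14/0.948 = 1668.92; 2010 → 3041.62/0.992 = 3066.15.
So real GDP changed by 3066.15/1668.92 − 1 = 0.8372, i.e. 83.72%.

83.72%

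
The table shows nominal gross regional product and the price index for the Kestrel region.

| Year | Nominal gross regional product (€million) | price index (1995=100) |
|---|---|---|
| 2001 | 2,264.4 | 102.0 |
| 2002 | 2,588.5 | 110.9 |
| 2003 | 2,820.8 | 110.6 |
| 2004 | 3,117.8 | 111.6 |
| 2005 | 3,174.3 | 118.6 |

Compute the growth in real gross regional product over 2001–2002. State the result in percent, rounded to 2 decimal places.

5.14%

Real gross regional product 2001 = 2264.4/1.020 = 2220.00.
Real gross regional product 2002 = 2588.5/1.109 = 2334.08.
Change = 2334.08/2220.00 − 1 = 0.0514.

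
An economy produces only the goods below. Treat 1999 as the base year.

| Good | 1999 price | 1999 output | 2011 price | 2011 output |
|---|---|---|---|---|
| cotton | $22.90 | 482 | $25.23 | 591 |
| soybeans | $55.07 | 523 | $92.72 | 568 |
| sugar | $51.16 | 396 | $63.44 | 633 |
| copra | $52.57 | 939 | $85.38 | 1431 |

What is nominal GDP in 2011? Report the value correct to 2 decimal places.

$229912.19

Nominal GDP 2011 = Σ (p_2011 × q_2011) = 25.23·591 + 92.72·568 + 63.44·633 + 85.38·1431 = 229912.19.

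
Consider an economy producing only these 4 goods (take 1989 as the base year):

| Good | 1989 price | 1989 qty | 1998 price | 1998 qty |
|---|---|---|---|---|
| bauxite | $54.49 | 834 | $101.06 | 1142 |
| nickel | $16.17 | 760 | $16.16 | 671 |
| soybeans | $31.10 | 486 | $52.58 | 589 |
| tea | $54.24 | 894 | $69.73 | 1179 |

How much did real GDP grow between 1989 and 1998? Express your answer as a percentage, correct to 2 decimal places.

28.03%

Real GDP 1989 = Nominal GDP 1989 = 54.49·834 + 16.17·760 + 31.10·486 + 54.24·894 = 121339.02.
Real GDP 1998 (at 1989 prices) = 54.49·1142 + 16.17·671 + 31.10·589 + 54.24·1179 = 155344.51.
Real growth = 155344.51/121339.02 − 1 = 0.2803.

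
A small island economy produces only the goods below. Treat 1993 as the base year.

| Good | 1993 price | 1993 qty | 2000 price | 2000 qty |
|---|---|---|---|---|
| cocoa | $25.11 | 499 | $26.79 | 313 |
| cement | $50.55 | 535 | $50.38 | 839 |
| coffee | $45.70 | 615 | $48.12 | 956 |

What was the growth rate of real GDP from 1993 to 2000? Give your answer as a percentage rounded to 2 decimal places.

38.83%

Real GDP 1993 = Nominal GDP 1993 = 25.11·499 + 50.55·535 + 45.70·615 = 67679.64.
Real GDP 2000 (at 1993 prices) = 25.11·313 + 50.55·839 + 45.70·956 = 93960.08.
Real growth = 93960.08/67679.64 − 1 = 0.3883.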